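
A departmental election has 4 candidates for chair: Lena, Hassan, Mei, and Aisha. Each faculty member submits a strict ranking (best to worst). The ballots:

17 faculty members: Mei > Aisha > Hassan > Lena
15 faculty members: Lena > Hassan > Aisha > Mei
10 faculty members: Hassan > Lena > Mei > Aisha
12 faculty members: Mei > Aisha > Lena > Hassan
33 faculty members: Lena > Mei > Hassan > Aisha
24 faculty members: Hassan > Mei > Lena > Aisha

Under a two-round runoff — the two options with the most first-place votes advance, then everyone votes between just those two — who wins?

Lena

Round 1 first-place votes: Lena 48, Hassan 34, Mei 29, Aisha 0.
Lena and Hassan advance.
Runoff: Lena is preferred to Hassan by 60 voters; Hassan by 51.
Lena wins the runoff.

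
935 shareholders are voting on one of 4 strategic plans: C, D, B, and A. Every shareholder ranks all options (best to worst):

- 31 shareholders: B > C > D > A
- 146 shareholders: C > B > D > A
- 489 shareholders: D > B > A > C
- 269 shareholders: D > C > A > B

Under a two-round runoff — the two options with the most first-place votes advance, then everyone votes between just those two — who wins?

D

Round 1 first-place votes: C 146, D 758, B 31, A 0.
D and C advance.
Runoff: D is preferred to C by 758 voters; C by 177.
D wins the runoff.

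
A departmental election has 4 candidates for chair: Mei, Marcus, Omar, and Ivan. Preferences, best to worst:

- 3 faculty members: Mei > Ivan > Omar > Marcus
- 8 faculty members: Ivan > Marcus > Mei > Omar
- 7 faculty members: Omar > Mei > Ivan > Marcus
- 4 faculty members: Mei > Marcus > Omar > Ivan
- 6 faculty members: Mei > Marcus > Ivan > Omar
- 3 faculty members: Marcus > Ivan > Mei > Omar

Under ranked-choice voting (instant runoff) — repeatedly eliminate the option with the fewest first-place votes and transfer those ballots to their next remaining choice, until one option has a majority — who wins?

Mei

Round 1: Mei 13, Marcus 3, Omar 7, Ivan 8. Eliminate Marcus.
Round 2: Mei 13, Omar 7, Ivan 11. Eliminate Omar.
Round 3: Mei 20, Ivan 11. Mei has a majority.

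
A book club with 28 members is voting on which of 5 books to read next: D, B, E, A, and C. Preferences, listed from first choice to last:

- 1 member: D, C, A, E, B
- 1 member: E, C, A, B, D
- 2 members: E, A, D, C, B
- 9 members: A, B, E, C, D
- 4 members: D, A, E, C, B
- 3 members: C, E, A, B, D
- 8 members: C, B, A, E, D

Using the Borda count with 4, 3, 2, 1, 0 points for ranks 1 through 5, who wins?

A

D: 1·4 + 1·0 + 2·2 + 9·0 + 4·4 + 3·0 + 8·0 = 24
B: 1·0 + 1·1 + 2·0 + 9·3 + 4·0 + 3·1 + 8·3 = 55
E: 1·1 + 1·4 + 2·4 + 9·2 + 4·2 + 3·3 + 8·1 = 56
A: 1·2 + 1·2 + 2·3 + 9·4 + 4·3 + 3·2 + 8·2 = 80
C: 1·3 + 1·3 + 2·1 + 9·1 + 4·1 + 3·4 + 8·4 = 65
A has the highest Borda score (80).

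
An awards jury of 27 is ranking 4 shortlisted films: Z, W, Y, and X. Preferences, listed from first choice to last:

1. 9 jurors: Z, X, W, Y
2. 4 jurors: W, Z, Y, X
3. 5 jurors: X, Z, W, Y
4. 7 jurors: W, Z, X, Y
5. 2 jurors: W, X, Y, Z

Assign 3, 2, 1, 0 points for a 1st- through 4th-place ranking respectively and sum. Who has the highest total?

Z

Z: 9·3 + 4·2 + 5·2 + 7·2 + 2·0 = 59
W: 9·1 + 4·3 + 5·1 + 7·3 + 2·3 = 53
Y: 9·0 + 4·1 + 5·0 + 7·0 + 2·1 = 6
X: 9·2 + 4·0 + 5·3 + 7·1 + 2·2 = 44
Z has the highest Borda score (59).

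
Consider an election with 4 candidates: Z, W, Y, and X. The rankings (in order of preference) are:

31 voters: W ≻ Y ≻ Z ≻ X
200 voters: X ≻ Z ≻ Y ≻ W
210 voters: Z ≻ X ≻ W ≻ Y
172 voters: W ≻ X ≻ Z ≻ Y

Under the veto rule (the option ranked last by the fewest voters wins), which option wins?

Z

Last-place votes: Z 0, W 200, Y 382, X 31.
Z is ranked last by the fewest voters, so Z wins.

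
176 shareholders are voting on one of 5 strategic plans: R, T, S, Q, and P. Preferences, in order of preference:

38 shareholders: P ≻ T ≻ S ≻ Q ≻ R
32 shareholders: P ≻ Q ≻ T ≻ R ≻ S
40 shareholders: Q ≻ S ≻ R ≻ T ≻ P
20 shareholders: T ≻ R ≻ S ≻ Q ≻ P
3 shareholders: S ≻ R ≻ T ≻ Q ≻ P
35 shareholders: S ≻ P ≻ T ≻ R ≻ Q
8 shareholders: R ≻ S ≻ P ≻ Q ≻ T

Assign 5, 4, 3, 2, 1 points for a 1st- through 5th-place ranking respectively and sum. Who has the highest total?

R: 38·1 + 32·2 + 40·3 + 20·4 + 3·4 + 35·2 + 8·5 = 424
T: 38·4 + 32·3 + 40·2 + 20·5 + 3·3 + 35·3 + 8·1 = 550
S: 38·3 + 32·1 + 40·4 + 20·3 + 3·5 + 35·5 + 8·4 = 588
Q: 38·2 + 32·4 + 40·5 + 20·2 + 3·2 + 35·1 + 8·2 = 501
P: 38·5 + 32·5 + 40·1 + 20·1 + 3·1 + 35·4 + 8·3 = 577
S has the highest Borda score (588).

S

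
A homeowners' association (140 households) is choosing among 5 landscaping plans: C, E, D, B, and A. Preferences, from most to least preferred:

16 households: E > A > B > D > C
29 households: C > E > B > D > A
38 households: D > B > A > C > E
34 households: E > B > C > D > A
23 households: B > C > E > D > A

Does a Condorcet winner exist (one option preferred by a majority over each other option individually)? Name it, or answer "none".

Checking pairwise contests:
B beats C 111–29.
C beats E 90–50.
C beats D 86–54.
E beats B 79–61.
C beats A 86–54.
Every option loses at least one head-to-head, so there is no Condorcet winner.

none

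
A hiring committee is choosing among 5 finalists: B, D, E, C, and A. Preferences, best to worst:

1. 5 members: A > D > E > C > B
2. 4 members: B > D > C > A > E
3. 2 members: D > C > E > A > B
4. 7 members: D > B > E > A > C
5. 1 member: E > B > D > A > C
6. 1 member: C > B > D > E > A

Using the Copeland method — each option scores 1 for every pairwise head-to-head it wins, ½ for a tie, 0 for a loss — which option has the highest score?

B: beats E, C, and A; loses to D → score 3.
D: beats B, E, C, and A → score 4.
E: beats C and A; loses to B and D → score 2.
C: loses to B, D, E, and A → score 0.
A: beats C; loses to B, D, and E → score 1.
D has the best pairwise record.

D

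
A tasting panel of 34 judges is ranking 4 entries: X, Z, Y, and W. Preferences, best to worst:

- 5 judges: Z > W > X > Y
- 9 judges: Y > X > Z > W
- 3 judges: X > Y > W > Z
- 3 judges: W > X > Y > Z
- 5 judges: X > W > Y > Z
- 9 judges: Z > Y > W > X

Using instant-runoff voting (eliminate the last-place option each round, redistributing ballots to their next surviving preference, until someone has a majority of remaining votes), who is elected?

X

Round 1: X 8, Z 14, Y 9, W 3. Eliminate W.
Round 2: X 11, Z 14, Y 9. Eliminate Y.
Round 3: X 20, Z 14. X has a majority.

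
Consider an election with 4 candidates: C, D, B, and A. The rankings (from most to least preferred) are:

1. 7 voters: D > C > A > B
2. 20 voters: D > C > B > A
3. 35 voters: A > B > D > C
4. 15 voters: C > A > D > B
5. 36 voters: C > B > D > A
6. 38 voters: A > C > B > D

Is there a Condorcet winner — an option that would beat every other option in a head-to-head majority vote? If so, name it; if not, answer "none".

C

C vs D: 89–62 for C.
C vs B: 116–35 for C.
C vs A: 78–73 for C.
C beats every other option head-to-head.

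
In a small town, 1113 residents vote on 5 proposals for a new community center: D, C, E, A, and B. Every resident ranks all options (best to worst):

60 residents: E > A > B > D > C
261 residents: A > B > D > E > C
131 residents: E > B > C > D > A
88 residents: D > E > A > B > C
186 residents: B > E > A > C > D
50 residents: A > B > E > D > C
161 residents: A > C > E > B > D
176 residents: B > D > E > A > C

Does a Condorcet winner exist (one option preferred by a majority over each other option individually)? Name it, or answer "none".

none

Checking pairwise contests:
E beats D 588–525.
D beats C 635–478.
B beats E 673–440.
E beats A 641–472.
A beats B 620–493.
Every option loses at least one head-to-head, so there is no Condorcet winner.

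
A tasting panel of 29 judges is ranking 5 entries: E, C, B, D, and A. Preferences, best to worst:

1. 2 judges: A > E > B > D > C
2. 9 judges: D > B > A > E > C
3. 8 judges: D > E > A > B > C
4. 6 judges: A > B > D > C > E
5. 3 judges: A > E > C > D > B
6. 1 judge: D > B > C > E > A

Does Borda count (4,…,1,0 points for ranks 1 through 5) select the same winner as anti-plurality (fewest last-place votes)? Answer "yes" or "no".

Borda — scores: E 49, C 14, B 60, D 89, A 78. Winner: D.
Anti-plurality — last-place votes: E 6, C 19, B 3, D 0, A 1. Winner: D.
The two methods agree.

yes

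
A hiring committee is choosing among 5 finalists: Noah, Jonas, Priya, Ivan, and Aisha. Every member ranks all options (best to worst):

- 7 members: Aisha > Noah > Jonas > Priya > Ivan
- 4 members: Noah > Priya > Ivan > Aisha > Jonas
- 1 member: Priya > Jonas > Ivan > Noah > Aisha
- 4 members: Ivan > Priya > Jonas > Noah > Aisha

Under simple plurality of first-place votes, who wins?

Aisha

First-place votes: Noah 4, Jonas 0, Priya 1, Ivan 4, Aisha 7.
Aisha has the most first-place votes.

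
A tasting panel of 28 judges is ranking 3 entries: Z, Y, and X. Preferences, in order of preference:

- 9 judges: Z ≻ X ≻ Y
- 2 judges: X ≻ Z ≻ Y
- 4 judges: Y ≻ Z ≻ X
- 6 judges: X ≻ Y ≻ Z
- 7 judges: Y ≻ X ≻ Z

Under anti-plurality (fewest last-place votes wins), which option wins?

Last-place votes: Z 13, Y 11, X 4.
X is ranked last by the fewest voters, so X wins.

X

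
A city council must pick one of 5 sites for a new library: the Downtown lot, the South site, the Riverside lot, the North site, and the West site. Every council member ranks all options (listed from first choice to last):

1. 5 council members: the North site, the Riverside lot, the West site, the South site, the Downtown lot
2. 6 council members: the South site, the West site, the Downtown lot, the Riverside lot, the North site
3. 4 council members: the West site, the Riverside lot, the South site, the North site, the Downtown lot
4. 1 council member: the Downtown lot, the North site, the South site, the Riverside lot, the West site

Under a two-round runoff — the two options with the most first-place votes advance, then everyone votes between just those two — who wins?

Round 1 first-place votes: the Downtown lot 1, the South site 6, the Riverside lot 0, the North site 5, the West site 4.
the South site and the North site advance.
Runoff: the South site is preferred to the North site by 10 voters; the North site by 6.
the South site wins the runoff.

the South site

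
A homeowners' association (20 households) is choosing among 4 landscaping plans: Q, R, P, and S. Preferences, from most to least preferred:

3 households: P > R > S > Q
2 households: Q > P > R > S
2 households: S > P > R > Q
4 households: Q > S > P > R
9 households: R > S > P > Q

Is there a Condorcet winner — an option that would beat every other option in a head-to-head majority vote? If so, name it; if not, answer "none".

none

Checking pairwise contests:
R beats Q 14–6.
P beats R 11–9.
S beats P 15–5.
R beats S 14–6.
Every option loses at least one head-to-head, so there is no Condorcet winner.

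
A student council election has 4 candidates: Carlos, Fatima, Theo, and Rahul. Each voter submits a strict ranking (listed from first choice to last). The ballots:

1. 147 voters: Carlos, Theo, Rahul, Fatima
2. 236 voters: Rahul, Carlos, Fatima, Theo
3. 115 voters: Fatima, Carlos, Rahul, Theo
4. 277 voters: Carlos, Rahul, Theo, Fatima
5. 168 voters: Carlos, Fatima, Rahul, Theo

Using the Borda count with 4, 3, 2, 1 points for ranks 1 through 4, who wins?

Carlos: 147·4 + 236·3 + 115·3 + 277·4 + 168·4 = 3421
Fatima: 147·1 + 236·2 + 115·4 + 277·1 + 168·3 = 1860
Theo: 147·3 + 236·1 + 115·1 + 277·2 + 168·1 = 1514
Rahul: 147·2 + 236·4 + 115·2 + 277·3 + 168·2 = 2635
Carlos has the highest Borda score (3421).

Carlos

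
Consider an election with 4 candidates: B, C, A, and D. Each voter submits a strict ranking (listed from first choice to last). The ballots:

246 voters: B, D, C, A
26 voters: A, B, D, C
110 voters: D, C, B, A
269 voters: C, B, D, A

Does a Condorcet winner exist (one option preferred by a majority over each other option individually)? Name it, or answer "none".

none

Checking pairwise contests:
C beats B 379–272.
D beats C 382–269.
B beats A 625–26.
B beats D 541–110.
Every option loses at least one head-to-head, so there is no Condorcet winner.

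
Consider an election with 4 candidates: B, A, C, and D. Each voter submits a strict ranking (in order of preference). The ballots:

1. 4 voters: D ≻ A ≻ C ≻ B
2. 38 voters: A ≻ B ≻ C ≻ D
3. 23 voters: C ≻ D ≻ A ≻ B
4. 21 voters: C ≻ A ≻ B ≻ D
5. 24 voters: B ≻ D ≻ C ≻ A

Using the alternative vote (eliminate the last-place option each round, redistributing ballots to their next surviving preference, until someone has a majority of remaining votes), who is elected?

Round 1: B 24, A 38, C 44, D 4. Eliminate D.
Round 2: B 24, A 42, C 44. Eliminate B.
Round 3: A 42, C 68. C has a majority.

C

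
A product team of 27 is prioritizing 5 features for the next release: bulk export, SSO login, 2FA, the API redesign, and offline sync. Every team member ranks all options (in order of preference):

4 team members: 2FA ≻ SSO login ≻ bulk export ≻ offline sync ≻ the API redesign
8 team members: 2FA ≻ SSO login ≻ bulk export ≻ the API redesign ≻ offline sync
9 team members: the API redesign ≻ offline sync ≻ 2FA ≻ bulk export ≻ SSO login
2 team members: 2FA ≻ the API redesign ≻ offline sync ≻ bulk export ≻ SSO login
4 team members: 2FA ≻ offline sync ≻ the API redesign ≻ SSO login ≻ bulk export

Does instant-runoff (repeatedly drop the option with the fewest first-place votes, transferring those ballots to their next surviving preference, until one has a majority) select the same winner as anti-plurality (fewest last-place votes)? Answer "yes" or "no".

Instant-runoff — R1 bulk export 0, SSO login 0, 2FA 18, the API redesign 9, offline sync 0 (2FA winner). Winner: 2FA.
Anti-plurality — last-place votes: bulk export 4, SSO login 11, 2FA 0, the API redesign 4, offline sync 8. Winner: 2FA.
The two methods agree.

yes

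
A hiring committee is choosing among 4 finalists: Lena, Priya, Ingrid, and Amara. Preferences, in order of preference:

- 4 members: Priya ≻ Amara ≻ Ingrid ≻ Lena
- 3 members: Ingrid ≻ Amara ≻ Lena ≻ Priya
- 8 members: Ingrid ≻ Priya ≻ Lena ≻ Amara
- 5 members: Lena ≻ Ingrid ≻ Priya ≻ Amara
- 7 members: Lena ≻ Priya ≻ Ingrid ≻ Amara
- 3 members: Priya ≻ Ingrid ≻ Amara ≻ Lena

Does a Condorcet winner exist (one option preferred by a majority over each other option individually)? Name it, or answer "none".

Ingrid vs Lena: 18–12 for Ingrid.
Ingrid vs Priya: 16–14 for Ingrid.
Ingrid vs Amara: 26–4 for Ingrid.
Ingrid beats every other option head-to-head.

Ingrid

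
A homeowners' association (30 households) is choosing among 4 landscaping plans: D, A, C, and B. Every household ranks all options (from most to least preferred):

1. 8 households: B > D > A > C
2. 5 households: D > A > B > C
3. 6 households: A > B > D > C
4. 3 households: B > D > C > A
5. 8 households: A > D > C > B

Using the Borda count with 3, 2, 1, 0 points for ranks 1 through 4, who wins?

D: 8·2 + 5·3 + 6·1 + 3·2 + 8·2 = 59
A: 8·1 + 5·2 + 6·3 + 3·0 + 8·3 = 60
C: 8·0 + 5·0 + 6·0 + 3·1 + 8·1 = 11
B: 8·3 + 5·1 + 6·2 + 3·3 + 8·0 = 50
A has the highest Borda score (60).

A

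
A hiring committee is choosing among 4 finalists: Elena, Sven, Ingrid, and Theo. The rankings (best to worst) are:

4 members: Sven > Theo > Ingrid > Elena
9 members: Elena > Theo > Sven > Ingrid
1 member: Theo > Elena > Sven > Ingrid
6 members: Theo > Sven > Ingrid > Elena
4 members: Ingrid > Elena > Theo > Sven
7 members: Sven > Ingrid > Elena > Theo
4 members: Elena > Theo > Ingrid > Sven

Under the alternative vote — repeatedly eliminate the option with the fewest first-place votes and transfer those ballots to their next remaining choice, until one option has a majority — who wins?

Round 1: Elena 13, Sven 11, Ingrid 4, Theo 7. Eliminate Ingrid.
Round 2: Elena 17, Sven 11, Theo 7. Eliminate Theo.
Round 3: Elena 18, Sven 17. Elena has a majority.

Elena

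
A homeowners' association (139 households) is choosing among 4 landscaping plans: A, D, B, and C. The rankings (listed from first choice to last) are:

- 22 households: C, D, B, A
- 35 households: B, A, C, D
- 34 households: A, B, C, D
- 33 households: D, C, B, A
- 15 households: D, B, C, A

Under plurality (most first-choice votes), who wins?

First-place votes: A 34, D 48, B 35, C 22.
D has the most first-place votes.

D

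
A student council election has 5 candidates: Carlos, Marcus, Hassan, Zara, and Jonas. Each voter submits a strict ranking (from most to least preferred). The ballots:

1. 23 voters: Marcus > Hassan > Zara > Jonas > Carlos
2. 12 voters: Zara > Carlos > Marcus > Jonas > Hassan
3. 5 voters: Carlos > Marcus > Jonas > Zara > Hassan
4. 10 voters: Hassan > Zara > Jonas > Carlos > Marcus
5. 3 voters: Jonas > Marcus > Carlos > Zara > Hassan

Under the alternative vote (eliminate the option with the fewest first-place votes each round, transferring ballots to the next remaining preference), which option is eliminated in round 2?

Carlos

Round 1: Carlos 5, Marcus 23, Hassan 10, Zara 12, Jonas 3. Eliminate Jonas.
Round 2: Carlos 5, Marcus 26, Hassan 10, Zara 12. Eliminate Carlos.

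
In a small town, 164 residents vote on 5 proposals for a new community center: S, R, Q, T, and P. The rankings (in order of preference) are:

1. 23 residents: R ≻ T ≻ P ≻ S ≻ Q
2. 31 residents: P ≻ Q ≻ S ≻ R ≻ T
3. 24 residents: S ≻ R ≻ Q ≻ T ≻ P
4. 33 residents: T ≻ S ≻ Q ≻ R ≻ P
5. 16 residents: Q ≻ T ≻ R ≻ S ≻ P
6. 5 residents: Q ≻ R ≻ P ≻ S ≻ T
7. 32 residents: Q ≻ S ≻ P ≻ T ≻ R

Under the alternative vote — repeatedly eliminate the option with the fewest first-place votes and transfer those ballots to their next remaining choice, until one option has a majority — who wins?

Round 1: S 24, R 23, Q 53, T 33, P 31. Eliminate R.
Round 2: S 24, Q 53, T 56, P 31. Eliminate S.
Round 3: Q 77, T 56, P 31. Eliminate P.
Round 4: Q 108, T 56. Q has a majority.

Q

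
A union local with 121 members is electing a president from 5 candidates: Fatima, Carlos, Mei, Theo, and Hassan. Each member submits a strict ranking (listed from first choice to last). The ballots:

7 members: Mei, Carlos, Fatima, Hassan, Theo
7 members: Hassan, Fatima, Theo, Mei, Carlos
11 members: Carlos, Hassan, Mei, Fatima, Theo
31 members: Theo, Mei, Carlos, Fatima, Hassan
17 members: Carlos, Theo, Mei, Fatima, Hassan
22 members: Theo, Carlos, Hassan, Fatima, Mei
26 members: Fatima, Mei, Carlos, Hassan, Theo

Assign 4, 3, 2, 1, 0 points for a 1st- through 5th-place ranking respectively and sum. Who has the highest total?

Fatima: 7·2 + 7·3 + 11·1 + 31·1 + 17·1 + 22·1 + 26·4 = 220
Carlos: 7·3 + 7·0 + 11·4 + 31·2 + 17·4 + 22·3 + 26·2 = 313
Mei: 7·4 + 7·1 + 11·2 + 31·3 + 17·2 + 22·0 + 26·3 = 262
Theo: 7·0 + 7·2 + 11·0 + 31·4 + 17·3 + 22·4 + 26·0 = 277
Hassan: 7·1 + 7·4 + 11·3 + 31·0 + 17·0 + 22·2 + 26·1 = 138
Carlos has the highest Borda score (313).

Carlos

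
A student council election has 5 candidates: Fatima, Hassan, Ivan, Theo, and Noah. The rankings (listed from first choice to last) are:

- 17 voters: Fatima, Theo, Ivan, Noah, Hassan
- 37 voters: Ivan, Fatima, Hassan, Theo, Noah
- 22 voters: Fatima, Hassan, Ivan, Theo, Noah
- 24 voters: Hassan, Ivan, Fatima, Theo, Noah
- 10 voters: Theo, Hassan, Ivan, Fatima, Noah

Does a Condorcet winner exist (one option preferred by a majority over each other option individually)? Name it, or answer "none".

Checking pairwise contests:
Ivan beats Fatima 71–39.
Fatima beats Hassan 76–34.
Hassan beats Ivan 56–54.
Fatima beats Theo 100–10.
Fatima beats Noah 110–0.
Every option loses at least one head-to-head, so there is no Condorcet winner.

none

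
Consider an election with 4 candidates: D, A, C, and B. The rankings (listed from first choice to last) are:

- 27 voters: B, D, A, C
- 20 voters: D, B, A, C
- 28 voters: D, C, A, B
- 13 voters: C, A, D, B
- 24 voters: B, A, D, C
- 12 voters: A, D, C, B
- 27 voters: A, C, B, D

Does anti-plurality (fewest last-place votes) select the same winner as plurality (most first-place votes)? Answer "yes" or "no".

no

Anti-plurality — last-place votes: D 27, A 0, C 71, B 53. Winner: A.
Plurality — first-place votes: D 48, A 39, C 13, B 51. Winner: B.
The two methods disagree.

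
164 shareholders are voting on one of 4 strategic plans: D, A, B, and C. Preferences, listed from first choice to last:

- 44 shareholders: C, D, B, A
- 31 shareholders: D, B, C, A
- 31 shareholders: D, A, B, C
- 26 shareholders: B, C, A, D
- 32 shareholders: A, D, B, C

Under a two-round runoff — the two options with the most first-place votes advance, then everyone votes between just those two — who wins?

D

Round 1 first-place votes: D 62, A 32, B 26, C 44.
D and C advance.
Runoff: D is preferred to C by 94 voters; C by 70.
D wins the runoff.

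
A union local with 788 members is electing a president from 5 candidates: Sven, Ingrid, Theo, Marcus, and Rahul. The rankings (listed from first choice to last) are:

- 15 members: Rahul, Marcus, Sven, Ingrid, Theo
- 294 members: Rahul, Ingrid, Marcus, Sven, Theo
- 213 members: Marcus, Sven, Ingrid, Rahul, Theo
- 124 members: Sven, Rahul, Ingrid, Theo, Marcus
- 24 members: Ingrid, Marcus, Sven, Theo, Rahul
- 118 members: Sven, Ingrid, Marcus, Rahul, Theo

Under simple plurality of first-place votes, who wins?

Rahul

First-place votes: Sven 242, Ingrid 24, Theo 0, Marcus 213, Rahul 309.
Rahul has the most first-place votes.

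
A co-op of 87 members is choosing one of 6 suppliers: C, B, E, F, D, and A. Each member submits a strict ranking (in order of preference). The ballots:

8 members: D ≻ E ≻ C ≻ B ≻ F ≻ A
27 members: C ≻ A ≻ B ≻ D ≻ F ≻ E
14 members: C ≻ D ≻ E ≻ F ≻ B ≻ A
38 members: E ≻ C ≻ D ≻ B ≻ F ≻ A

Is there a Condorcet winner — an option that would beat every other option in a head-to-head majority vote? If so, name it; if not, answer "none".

Checking pairwise contests:
E beats C 46–41.
C beats B 87–0.
D beats E 49–38.
C beats F 87–0.
C beats D 79–8.
C beats A 87–0.
Every option loses at least one head-to-head, so there is no Condorcet winner.

none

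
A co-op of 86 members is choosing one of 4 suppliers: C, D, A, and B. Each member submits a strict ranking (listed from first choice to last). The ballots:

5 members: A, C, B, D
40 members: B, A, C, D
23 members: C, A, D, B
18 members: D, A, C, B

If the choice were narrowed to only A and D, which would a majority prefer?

A

Voters preferring A to D: 68; preferring D to A: 18.
A wins the head-to-head.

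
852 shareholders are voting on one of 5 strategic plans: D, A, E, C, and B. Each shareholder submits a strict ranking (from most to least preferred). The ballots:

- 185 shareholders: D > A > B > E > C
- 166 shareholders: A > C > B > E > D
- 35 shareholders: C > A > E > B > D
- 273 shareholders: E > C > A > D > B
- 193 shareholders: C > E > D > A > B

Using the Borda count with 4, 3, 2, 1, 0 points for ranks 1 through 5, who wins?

D: 185·4 + 166·0 + 35·0 + 273·1 + 193·2 = 1399
A: 185·3 + 166·4 + 35·3 + 273·2 + 193·1 = 2063
E: 185·1 + 166·1 + 35·2 + 273·4 + 193·3 = 2092
C: 185·0 + 166·3 + 35·4 + 273·3 + 193·4 = 2229
B: 185·2 + 166·2 + 35·1 + 273·0 + 193·0 = 737
C has the highest Borda score (2229).

C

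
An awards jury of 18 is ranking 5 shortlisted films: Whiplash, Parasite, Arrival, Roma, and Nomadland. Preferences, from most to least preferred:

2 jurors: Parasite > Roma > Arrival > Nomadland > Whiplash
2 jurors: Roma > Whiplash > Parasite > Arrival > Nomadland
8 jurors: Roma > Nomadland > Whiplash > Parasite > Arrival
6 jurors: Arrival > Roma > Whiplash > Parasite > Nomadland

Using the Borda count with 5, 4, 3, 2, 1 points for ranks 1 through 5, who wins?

Whiplash: 2·1 + 2·4 + 8·3 + 6·3 = 52
Parasite: 2·5 + 2·3 + 8·2 + 6·2 = 44
Arrival: 2·3 + 2·2 + 8·1 + 6·5 = 48
Roma: 2·4 + 2·5 + 8·5 + 6·4 = 82
Nomadland: 2·2 + 2·1 + 8·4 + 6·1 = 44
Roma has the highest Borda score (82).

Roma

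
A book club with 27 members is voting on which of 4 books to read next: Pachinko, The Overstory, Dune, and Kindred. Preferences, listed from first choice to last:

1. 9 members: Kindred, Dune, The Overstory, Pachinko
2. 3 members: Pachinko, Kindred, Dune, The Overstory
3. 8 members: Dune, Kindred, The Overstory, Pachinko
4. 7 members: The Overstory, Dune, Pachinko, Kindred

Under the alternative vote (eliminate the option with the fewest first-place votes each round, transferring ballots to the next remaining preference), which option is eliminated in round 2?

The Overstory

Round 1: Pachinko 3, The Overstory 7, Dune 8, Kindred 9. Eliminate Pachinko.
Round 2: The Overstory 7, Dune 8, Kindred 12. Eliminate The Overstory.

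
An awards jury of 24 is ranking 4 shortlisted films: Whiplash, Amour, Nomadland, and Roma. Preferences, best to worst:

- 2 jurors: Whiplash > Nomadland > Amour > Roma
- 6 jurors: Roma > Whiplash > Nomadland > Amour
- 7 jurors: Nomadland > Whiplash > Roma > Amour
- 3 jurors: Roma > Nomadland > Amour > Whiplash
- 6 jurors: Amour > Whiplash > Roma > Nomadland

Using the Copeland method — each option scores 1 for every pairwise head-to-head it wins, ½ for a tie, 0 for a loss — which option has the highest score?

Whiplash

Whiplash: beats Amour, Nomadland, and Roma → score 3.
Amour: loses to Whiplash, Nomadland, and Roma → score 0.
Nomadland: beats Amour; loses to Whiplash and Roma → score 1.
Roma: beats Amour and Nomadland; loses to Whiplash → score 2.
Whiplash has the best pairwise record.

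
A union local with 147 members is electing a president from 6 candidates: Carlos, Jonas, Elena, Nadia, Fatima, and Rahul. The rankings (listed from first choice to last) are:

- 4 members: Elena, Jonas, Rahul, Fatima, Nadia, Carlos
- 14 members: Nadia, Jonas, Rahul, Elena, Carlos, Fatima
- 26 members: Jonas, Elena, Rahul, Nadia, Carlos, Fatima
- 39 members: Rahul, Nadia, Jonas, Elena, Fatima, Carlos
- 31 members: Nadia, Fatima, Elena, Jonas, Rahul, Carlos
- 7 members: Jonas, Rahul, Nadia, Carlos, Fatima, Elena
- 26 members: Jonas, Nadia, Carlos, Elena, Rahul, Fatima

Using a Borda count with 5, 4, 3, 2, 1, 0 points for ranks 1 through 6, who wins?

Carlos: 4·0 + 14·1 + 26·1 + 39·0 + 31·0 + 7·2 + 26·3 = 132
Jonas: 4·4 + 14·4 + 26·5 + 39·3 + 31·2 + 7·5 + 26·5 = 546
Elena: 4·5 + 14·2 + 26·4 + 39·2 + 31·3 + 7·0 + 26·2 = 375
Nadia: 4·1 + 14·5 + 26·2 + 39·4 + 31·5 + 7·3 + 26·4 = 562
Fatima: 4·2 + 14·0 + 26·0 + 39·1 + 31·4 + 7·1 + 26·0 = 178
Rahul: 4·3 + 14·3 + 26·3 + 39·5 + 31·1 + 7·4 + 26·1 = 412
Nadia has the highest Borda score (562).

Nadia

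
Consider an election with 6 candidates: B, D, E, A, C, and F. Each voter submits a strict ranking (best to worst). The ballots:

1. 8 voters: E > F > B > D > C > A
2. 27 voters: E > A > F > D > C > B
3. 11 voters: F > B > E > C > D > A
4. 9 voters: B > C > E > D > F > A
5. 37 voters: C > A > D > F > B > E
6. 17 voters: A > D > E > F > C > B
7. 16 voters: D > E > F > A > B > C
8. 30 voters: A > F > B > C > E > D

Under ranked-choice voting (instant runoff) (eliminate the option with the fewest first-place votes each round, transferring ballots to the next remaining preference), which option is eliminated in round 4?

Round 1: B 9, D 16, E 35, A 47, C 37, F 11. Eliminate B.
Round 2: D 16, E 35, A 47, C 46, F 11. Eliminate F.
Round 3: D 16, E 46, A 47, C 46. Eliminate D.
Round 4: E 62, A 47, C 46. Eliminate C.

C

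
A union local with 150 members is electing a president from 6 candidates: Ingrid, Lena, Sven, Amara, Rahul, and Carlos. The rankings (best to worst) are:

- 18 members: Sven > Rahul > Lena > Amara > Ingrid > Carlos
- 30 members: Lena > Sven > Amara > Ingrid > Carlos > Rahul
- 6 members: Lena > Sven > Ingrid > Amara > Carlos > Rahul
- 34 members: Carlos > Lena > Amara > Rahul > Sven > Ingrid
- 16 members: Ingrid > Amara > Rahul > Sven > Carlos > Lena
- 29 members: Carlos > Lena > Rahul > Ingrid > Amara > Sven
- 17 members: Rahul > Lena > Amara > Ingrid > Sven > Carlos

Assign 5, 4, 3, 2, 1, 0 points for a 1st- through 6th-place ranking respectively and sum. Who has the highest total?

Lena

Ingrid: 18·1 + 30·2 + 6·3 + 34·0 + 16·5 + 29·2 + 17·2 = 268
Lena: 18·3 + 30·5 + 6·5 + 34·4 + 16·0 + 29·4 + 17·4 = 554
Sven: 18·5 + 30·4 + 6·4 + 34·1 + 16·2 + 29·0 + 17·1 = 317
Amara: 18·2 + 30·3 + 6·2 + 34·3 + 16·4 + 29·1 + 17·3 = 384
Rahul: 18·4 + 30·0 + 6·0 + 34·2 + 16·3 + 29·3 + 17·5 = 360
Carlos: 18·0 + 30·1 + 6·1 + 34·5 + 16·1 + 29·5 + 17·0 = 367
Lena has the highest Borda score (554).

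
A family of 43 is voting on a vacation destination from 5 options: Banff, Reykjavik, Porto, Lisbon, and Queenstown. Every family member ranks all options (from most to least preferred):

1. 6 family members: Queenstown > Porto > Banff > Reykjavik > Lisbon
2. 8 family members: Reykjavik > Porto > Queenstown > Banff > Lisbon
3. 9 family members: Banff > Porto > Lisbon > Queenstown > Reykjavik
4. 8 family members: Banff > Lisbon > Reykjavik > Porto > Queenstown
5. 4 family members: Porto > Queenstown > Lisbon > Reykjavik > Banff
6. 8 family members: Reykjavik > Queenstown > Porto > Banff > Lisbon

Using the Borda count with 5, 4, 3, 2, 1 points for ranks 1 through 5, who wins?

Porto

Banff: 6·3 + 8·2 + 9·5 + 8·5 + 4·1 + 8·2 = 139
Reykjavik: 6·2 + 8·5 + 9·1 + 8·3 + 4·2 + 8·5 = 133
Porto: 6·4 + 8·4 + 9·4 + 8·2 + 4·5 + 8·3 = 152
Lisbon: 6·1 + 8·1 + 9·3 + 8·4 + 4·3 + 8·1 = 93
Queenstown: 6·5 + 8·3 + 9·2 + 8·1 + 4·4 + 8·4 = 128
Porto has the highest Borda score (152).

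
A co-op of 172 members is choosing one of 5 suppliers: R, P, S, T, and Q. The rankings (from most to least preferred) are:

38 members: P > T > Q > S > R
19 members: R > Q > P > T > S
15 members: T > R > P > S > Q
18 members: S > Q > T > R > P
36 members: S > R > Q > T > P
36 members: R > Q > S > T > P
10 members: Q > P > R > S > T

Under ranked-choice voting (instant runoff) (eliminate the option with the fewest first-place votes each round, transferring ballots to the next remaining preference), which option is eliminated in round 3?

P

Round 1: R 55, P 38, S 54, T 15, Q 10. Eliminate Q.
Round 2: R 55, P 48, S 54, T 15. Eliminate T.
Round 3: R 70, P 48, S 54. Eliminate P.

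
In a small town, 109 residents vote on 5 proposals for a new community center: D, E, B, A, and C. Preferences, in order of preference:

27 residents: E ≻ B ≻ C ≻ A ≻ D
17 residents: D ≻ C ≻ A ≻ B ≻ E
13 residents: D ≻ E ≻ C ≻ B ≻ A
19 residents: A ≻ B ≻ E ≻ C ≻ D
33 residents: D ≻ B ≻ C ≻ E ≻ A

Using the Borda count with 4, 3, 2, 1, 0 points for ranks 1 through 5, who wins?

D: 27·0 + 17·4 + 13·4 + 19·0 + 33·4 = 252
E: 27·4 + 17·0 + 13·3 + 19·2 + 33·1 = 218
B: 27·3 + 17·1 + 13·1 + 19·3 + 33·3 = 267
A: 27·1 + 17·2 + 13·0 + 19·4 + 33·0 = 137
C: 27·2 + 17·3 + 13·2 + 19·1 + 33·2 = 216
B has the highest Borda score (267).

B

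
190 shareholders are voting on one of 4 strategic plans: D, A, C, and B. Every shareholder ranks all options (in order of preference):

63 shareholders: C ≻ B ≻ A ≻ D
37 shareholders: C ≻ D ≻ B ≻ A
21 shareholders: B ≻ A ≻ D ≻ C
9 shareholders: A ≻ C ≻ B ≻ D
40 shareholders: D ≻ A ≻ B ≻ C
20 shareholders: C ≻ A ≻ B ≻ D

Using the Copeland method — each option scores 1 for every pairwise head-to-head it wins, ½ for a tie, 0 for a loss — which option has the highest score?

C

D: loses to A, C, and B → score 0.
A: beats D; loses to C and B → score 1.
C: beats D, A, and B → score 3.
B: beats D and A; loses to C → score 2.
C has the best pairwise record.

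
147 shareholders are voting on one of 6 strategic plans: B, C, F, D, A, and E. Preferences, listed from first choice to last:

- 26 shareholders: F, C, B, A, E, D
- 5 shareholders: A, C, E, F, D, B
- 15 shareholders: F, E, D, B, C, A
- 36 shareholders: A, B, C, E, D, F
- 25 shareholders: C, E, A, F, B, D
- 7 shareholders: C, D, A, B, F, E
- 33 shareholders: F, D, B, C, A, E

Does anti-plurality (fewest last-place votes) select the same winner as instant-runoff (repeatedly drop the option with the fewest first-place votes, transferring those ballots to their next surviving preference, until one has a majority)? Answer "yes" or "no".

Anti-plurality — last-place votes: B 5, C 0, F 36, D 51, A 15, E 40. Winner: C.
Instant-runoff — R1 B 0, C 32, F 74, D 0, A 41, E 0 (F winner). Winner: F.
The two methods disagree.

no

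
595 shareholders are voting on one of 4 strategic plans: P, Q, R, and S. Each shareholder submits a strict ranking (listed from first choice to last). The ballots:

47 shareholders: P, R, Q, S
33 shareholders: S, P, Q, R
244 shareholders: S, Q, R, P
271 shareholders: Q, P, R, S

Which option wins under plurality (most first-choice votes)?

S

First-place votes: P 47, Q 271, R 0, S 277.
S has the most first-place votes.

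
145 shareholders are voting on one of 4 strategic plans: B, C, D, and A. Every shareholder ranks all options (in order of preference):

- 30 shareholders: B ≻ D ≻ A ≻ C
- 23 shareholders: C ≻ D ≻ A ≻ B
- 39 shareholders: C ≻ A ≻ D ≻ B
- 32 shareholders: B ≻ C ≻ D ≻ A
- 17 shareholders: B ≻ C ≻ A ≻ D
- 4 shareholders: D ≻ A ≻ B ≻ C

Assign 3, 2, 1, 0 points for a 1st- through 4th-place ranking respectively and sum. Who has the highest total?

B: 30·3 + 23·0 + 39·0 + 32·3 + 17·3 + 4·1 = 241
C: 30·0 + 23·3 + 39·3 + 32·2 + 17·2 + 4·0 = 284
D: 30·2 + 23·2 + 39·1 + 32·1 + 17·0 + 4·3 = 189
A: 30·1 + 23·1 + 39·2 + 32·0 + 17·1 + 4·2 = 156
C has the highest Borda score (284).

C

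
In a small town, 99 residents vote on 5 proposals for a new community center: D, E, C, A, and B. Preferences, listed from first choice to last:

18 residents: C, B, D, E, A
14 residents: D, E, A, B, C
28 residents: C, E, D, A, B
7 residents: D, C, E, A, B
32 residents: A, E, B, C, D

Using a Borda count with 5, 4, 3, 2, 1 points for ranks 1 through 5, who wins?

E

D: 18·3 + 14·5 + 28·3 + 7·5 + 32·1 = 275
E: 18·2 + 14·4 + 28·4 + 7·3 + 32·4 = 353
C: 18·5 + 14·1 + 28·5 + 7·4 + 32·2 = 336
A: 18·1 + 14·3 + 28·2 + 7·2 + 32·5 = 290
B: 18·4 + 14·2 + 28·1 + 7·1 + 32·3 = 231
E has the highest Borda score (353).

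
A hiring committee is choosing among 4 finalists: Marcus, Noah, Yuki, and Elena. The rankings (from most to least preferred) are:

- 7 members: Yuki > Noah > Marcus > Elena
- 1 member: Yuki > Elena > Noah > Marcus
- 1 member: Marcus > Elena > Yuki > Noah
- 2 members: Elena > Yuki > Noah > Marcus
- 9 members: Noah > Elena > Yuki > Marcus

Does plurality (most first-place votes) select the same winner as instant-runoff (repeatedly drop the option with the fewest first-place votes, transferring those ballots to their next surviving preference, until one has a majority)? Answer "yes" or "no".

no

Plurality — first-place votes: Marcus 1, Noah 9, Yuki 8, Elena 2. Winner: Noah.
Instant-runoff — R1 Marcus 1, Noah 9, Yuki 8, Elena 2 (Marcus out); R2 Noah 9, Yuki 8, Elena 3 (Elena out); R3 Noah 9, Yuki 11 (Yuki winner). Winner: Yuki.
The two methods disagree.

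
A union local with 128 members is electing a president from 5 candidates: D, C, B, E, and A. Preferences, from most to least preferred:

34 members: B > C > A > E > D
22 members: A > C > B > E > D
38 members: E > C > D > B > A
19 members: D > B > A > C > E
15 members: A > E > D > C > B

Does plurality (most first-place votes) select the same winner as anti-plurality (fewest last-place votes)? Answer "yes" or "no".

no

Plurality — first-place votes: D 19, C 0, B 34, E 38, A 37. Winner: E.
Anti-plurality — last-place votes: D 56, C 0, B 15, E 19, A 38. Winner: C.
The two methods disagree.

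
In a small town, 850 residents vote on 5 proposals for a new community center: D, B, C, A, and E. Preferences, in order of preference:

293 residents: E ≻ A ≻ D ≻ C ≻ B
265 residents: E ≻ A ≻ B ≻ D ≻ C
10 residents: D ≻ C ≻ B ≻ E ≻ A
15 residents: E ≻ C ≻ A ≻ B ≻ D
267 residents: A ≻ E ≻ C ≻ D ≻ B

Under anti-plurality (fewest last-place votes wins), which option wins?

E

Last-place votes: D 15, B 560, C 265, A 10, E 0.
E is ranked last by the fewest voters, so E wins.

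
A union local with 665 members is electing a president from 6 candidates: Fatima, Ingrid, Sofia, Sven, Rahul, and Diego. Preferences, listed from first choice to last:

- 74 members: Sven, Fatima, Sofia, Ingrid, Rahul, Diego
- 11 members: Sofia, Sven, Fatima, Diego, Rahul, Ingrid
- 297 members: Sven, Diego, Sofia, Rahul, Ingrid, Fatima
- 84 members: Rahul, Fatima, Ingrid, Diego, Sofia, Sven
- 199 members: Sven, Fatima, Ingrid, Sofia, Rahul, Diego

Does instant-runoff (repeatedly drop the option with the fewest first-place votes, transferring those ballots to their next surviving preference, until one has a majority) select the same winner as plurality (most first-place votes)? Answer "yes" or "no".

Instant-runoff — R1 Fatima 0, Ingrid 0, Sofia 11, Sven 570, Rahul 84, Diego 0 (Sven winner). Winner: Sven.
Plurality — first-place votes: Fatima 0, Ingrid 0, Sofia 11, Sven 570, Rahul 84, Diego 0. Winner: Sven.
The two methods agree.

yes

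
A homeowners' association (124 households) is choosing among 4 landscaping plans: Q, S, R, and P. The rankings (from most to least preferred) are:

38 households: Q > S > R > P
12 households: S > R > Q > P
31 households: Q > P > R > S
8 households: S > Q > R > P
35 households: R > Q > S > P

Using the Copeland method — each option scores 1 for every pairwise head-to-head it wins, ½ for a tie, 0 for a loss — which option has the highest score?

Q

Q: beats S, R, and P → score 3.
S: beats P; loses to Q and R → score 1.
R: beats S and P; loses to Q → score 2.
P: loses to Q, S, and R → score 0.
Q has the best pairwise record.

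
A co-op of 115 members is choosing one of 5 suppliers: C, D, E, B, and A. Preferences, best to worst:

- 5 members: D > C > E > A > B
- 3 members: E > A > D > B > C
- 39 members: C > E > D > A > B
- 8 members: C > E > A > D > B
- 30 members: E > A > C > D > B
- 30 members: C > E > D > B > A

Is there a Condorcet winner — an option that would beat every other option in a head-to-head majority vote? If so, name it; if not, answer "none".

C

C vs D: 107–8 for C.
C vs E: 82–33 for C.
C vs B: 112–3 for C.
C vs A: 82–33 for C.
C beats every other option head-to-head.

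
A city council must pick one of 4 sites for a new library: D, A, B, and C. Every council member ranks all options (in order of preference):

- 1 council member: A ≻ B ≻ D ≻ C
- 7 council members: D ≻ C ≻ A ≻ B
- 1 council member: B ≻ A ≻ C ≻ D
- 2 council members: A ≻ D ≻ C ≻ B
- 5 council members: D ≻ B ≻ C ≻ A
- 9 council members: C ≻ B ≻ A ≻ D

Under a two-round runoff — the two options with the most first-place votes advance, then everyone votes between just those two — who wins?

D

Round 1 first-place votes: D 12, A 3, B 1, C 9.
D and C advance.
Runoff: D is preferred to C by 15 voters; C by 10.
D wins the runoff.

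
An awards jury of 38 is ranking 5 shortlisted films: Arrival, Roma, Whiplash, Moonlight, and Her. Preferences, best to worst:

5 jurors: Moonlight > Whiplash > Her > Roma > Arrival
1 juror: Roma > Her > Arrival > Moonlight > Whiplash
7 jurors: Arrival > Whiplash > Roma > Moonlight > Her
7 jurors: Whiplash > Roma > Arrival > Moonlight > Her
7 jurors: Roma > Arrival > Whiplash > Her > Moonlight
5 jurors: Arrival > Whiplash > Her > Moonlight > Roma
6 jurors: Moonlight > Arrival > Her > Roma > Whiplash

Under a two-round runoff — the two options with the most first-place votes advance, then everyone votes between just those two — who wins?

Arrival

Round 1 first-place votes: Arrival 12, Roma 8, Whiplash 7, Moonlight 11, Her 0.
Arrival and Moonlight advance.
Runoff: Arrival is preferred to Moonlight by 27 voters; Moonlight by 11.
Arrival wins the runoff.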